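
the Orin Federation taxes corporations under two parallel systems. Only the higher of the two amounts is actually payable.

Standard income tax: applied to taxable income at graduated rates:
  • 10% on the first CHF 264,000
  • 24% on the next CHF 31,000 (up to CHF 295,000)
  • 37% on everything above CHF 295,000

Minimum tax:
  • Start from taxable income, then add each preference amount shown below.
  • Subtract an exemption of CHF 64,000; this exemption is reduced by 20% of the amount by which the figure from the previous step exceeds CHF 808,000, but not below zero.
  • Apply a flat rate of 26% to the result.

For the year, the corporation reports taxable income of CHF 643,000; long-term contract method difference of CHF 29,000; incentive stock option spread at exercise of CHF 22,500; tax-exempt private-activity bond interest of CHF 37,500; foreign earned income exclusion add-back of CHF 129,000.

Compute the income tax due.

Standard income tax:
  CHF 264,000 × 10% = CHF 26,400
  CHF 31,000 × 24% = CHF 7,440
  CHF 348,000 × 37% = CHF 128,760
  → CHF 162,600

Minimum tax:
  Adjusted income: CHF 643,000 + CHF 29,000 + CHF 22,500 + CHF 37,500 + CHF 129,000 = CHF 861,000
  Exemption: CHF 64,000 − 20% × (CHF 861,000 − CHF 808,000) = CHF 64,000 − CHF 10,600 = CHF 53,400
  Base: CHF 861,000 − CHF 53,400 = CHF 807,600
  CHF 807,600 × 26% = CHF 209,976

CHF 209,976 > CHF 162,600, so the minimum tax is the binding amount.

CHF 209,976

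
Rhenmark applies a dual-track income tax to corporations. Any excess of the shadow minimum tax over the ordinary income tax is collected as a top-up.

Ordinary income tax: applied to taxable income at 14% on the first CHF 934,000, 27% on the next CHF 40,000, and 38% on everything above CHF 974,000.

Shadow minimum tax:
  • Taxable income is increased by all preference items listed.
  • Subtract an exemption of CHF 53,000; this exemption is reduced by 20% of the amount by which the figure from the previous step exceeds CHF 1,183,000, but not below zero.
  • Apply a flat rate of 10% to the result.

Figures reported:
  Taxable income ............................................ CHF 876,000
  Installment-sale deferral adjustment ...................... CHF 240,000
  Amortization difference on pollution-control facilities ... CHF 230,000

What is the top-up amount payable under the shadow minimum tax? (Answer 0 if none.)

Ordinary income tax:
  CHF 876,000 × 14% = CHF 122,640

Shadow minimum tax:
  Adjusted income: CHF 876,000 + CHF 240,000 + CHF 230,000 = CHF 1,346,000
  Exemption: CHF 53,000 − 20% × (CHF 1,346,000 − CHF 1,183,000) = CHF 53,000 − CHF 32,600 = CHF 20,400
  Base: CHF 1,346,000 − CHF 20,400 = CHF 1,325,600
  CHF 1,325,600 × 10% = CHF 132,560

Excess of shadow minimum tax over ordinary income tax: CHF 132,560 − CHF 122,640 = CHF 9,920.

CHF 9,920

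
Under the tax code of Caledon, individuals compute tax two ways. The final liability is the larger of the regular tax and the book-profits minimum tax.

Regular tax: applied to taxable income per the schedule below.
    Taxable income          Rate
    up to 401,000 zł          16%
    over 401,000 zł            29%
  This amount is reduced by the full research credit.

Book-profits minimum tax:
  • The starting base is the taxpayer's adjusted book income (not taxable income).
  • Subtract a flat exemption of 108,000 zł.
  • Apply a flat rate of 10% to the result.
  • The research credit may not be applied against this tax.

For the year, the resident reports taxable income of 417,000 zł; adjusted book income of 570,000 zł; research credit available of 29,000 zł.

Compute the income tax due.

46,200 zł

Regular tax:
  401,000 zł × 16% = 64,160 zł
  16,000 zł × 29% = 4,640 zł
  → 68,800 zł
  Less research credit 29,000 zł → 39,800 zł

Book-profits minimum tax:
  Base (adjusted book income): 570,000 zł
  Less exemption 108,000 zł → base 462,000 zł
  462,000 zł × 10% = 46,200 zł

46,200 zł > 39,800 zł, so the book-profits minimum tax is the binding amount.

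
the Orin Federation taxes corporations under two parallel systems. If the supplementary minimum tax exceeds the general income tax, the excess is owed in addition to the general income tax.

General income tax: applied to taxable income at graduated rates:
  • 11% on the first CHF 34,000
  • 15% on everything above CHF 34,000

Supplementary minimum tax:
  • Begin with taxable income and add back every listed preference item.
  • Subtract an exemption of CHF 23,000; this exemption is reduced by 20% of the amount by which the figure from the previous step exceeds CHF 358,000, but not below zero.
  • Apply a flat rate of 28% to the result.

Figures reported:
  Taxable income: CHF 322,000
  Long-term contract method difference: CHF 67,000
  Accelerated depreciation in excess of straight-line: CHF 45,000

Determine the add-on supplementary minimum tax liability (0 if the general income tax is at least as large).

CHF 72,396

General income tax:
  CHF 34,000 × 11% = CHF 3,740
  CHF 288,000 × 15% = CHF 43,200
  → CHF 46,940

Supplementary minimum tax:
  Adjusted income: CHF 322,000 + CHF 67,000 + CHF 45,000 = CHF 434,000
  Exemption: CHF 23,000 − 20% × (CHF 434,000 − CHF 358,000) = CHF 23,000 − CHF 15,200 = CHF 7,800
  Base: CHF 434,000 − CHF 7,800 = CHF 426,200
  CHF 426,200 × 28% = CHF 119,336

Excess of supplementary minimum tax over general income tax: CHF 119,336 − CHF 46,940 = CHF 72,396.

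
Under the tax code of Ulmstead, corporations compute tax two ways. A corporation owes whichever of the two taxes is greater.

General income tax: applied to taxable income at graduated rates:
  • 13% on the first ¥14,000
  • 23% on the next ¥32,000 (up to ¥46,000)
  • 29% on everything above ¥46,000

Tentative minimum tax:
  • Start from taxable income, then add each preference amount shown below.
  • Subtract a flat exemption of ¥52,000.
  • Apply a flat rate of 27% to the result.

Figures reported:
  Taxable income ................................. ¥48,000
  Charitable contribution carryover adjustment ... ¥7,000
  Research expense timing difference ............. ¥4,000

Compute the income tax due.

¥9,760

Tentative minimum tax:
  Adjusted income: ¥48,000 + ¥7,000 + ¥4,000 = ¥59,000
  Less exemption ¥52,000 → base ¥7,000
  ¥7,000 × 27% = ¥1,890

General income tax:
  ¥14,000 × 13% = ¥1,820
  ¥32,000 × 23% = ¥7,360
  ¥2,000 × 29% = ¥580
  → ¥9,760

¥9,760 > ¥1,890, so the general income tax governs.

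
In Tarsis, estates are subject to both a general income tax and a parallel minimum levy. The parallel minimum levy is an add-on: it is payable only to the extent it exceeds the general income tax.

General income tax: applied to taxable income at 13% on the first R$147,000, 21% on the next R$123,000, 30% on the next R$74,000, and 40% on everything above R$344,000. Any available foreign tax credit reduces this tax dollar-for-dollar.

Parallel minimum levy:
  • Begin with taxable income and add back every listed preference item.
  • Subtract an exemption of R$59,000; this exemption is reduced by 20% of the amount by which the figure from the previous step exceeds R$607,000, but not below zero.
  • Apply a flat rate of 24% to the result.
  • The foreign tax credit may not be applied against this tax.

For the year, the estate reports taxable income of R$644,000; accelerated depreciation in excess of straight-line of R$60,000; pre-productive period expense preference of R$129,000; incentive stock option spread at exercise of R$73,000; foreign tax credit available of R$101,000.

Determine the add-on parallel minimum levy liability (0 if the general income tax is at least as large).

R$131,300

Parallel minimum levy:
  Adjusted income: R$644,000 + R$60,000 + R$129,000 + R$73,000 = R$906,000
  Exemption: 20% × (R$906,000 − R$607,000) = R$59,800 ≥ R$59,000, so the exemption is fully phased out
  Base: R$906,000 − R$0 = R$906,000
  R$906,000 × 24% = R$217,440

General income tax:
  R$147,000 × 13% = R$19,110
  R$123,000 × 21% = R$25,830
  R$74,000 × 30% = R$22,200
  R$300,000 × 40% = R$120,000
  → R$187,140
  Less foreign tax credit R$101,000 → R$86,140

Excess of parallel minimum levy over general income tax: R$217,440 − R$86,140 = R$131,300.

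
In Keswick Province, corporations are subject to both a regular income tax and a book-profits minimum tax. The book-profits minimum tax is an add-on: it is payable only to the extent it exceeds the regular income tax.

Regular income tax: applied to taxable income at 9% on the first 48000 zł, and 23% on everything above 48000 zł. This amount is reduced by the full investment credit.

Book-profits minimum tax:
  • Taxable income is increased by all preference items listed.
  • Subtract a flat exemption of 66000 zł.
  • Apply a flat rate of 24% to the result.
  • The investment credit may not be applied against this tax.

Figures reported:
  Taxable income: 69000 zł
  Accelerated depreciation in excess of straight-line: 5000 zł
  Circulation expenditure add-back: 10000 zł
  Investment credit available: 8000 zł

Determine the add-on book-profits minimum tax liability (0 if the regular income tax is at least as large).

3170 zł

Regular income tax:
  48000 zł × 9% = 4320 zł
  21000 zł × 23% = 4830 zł
  → 9150 zł
  Less investment credit 8000 zł → 1150 zł

Book-profits minimum tax:
  Adjusted income: 69000 zł + 5000 zł + 10000 zł = 84000 zł
  Less exemption 66000 zł → base 18000 zł
  18000 zł × 24% = 4320 zł

Excess of book-profits minimum tax over regular income tax: 4320 zł − 1150 zł = 3170 zł.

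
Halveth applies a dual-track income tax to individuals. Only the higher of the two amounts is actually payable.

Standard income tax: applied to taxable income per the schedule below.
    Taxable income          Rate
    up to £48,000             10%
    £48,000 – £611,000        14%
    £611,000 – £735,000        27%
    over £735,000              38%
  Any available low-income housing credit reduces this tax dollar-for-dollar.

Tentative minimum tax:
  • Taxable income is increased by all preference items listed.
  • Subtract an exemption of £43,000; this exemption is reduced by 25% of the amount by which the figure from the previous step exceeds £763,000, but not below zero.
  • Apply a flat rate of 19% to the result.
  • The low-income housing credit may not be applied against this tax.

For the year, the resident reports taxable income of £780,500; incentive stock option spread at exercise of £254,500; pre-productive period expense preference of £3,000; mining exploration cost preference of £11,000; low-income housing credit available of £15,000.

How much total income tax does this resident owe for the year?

Tentative minimum tax:
  Adjusted income: £780,500 + £254,500 + £3,000 + £11,000 = £1,049,000
  Exemption: 25% × (£1,049,000 − £763,000) = £71,500 ≥ £43,000, so the exemption is fully phased out
  Base: £1,049,000 − £0 = £1,049,000
  £1,049,000 × 19% = £199,310

Standard income tax:
  £48,000 × 10% = £4,800
  £563,000 × 14% = £78,820
  £124,000 × 27% = £33,480
  £45,500 × 38% = £17,290
  → £134,390
  Less low-income housing credit £15,000 → £119,390

£199,310 > £119,390, so the tentative minimum tax is the binding amount.

£199,310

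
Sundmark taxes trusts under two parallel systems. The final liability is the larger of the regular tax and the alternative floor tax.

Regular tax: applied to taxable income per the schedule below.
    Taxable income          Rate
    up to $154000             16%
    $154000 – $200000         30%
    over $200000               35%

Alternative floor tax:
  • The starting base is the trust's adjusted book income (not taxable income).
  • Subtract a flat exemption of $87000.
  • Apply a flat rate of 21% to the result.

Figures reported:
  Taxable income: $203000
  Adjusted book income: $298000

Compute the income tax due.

Regular tax:
  $154000 × 16% = $24640
  $46000 × 30% = $13800
  $3000 × 35% = $1050
  → $39490

Alternative floor tax:
  Base (adjusted book income): $298000
  Less exemption $87000 → base $211000
  $211000 × 21% = $44310

$44310 > $39490, so the alternative floor tax is the binding amount.

$44310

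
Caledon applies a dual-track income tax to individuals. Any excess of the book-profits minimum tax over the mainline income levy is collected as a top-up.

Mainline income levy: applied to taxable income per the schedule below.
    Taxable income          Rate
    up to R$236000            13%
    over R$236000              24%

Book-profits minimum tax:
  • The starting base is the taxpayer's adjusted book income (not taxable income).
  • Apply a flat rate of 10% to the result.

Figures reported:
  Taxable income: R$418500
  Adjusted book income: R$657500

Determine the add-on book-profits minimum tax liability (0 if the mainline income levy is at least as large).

R$0

Book-profits minimum tax:
  Base (adjusted book income): R$657500
  R$657500 × 10% = R$65750

Mainline income levy:
  R$236000 × 13% = R$30680
  R$182500 × 24% = R$43800
  → R$74480

R$65750 ≤ R$74480, so no add-on is due.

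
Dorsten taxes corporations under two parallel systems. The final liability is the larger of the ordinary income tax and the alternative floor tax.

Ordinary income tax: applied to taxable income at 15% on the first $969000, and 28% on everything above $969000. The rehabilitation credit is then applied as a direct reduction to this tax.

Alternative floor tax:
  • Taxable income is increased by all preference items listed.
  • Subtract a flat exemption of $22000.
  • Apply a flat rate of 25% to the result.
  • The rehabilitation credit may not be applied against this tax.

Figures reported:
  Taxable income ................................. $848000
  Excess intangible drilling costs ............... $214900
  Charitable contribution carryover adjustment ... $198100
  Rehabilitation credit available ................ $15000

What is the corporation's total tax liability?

$309750

Alternative floor tax:
  Adjusted income: $848000 + $214900 + $198100 = $1261000
  Less exemption $22000 → base $1239000
  $1239000 × 25% = $309750

Ordinary income tax:
  $848000 × 15% = $127200
  Less rehabilitation credit $15000 → $112200

$309750 > $112200, so the alternative floor tax is the binding amount.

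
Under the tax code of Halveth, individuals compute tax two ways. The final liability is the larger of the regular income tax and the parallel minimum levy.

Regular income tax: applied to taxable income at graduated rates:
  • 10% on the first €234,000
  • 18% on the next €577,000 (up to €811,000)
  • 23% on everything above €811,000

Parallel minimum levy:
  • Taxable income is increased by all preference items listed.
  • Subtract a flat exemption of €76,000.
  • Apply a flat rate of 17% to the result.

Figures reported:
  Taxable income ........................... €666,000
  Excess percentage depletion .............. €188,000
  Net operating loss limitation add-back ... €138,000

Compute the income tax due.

€155,720

Regular income tax:
  €234,000 × 10% = €23,400
  €432,000 × 18% = €77,760
  → €101,160

Parallel minimum levy:
  Adjusted income: €666,000 + €188,000 + €138,000 = €992,000
  Less exemption €76,000 → base €916,000
  €916,000 × 17% = €155,720

€155,720 > €101,160, so the parallel minimum levy is the binding amount.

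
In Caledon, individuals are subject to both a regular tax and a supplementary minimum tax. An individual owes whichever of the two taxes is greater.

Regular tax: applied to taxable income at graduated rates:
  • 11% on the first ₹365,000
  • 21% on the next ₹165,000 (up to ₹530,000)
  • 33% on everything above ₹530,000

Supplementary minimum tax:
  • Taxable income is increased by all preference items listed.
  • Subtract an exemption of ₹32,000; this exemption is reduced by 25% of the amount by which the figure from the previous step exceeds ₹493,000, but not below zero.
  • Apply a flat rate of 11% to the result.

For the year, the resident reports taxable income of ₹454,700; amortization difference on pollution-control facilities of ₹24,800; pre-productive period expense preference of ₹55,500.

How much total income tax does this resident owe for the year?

Regular tax:
  ₹365,000 × 11% = ₹40,150
  ₹89,700 × 21% = ₹18,837
  → ₹58,987

Supplementary minimum tax:
  Adjusted income: ₹454,700 + ₹24,800 + ₹55,500 = ₹535,000
  Exemption: ₹32,000 − 25% × (₹535,000 − ₹493,000) = ₹32,000 − ₹10,500 = ₹21,500
  Base: ₹535,000 − ₹21,500 = ₹513,500
  ₹513,500 × 11% = ₹56,485

₹58,987 > ₹56,485, so the regular tax governs.

₹58,987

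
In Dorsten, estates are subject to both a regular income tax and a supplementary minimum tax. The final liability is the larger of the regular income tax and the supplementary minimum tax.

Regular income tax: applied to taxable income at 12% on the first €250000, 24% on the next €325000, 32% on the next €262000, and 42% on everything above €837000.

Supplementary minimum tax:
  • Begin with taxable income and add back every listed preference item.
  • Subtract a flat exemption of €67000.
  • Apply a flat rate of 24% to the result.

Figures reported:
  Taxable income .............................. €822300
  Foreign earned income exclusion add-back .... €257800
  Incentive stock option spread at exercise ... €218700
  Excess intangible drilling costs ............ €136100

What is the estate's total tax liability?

Regular income tax:
  €250000 × 12% = €30000
  €325000 × 24% = €78000
  €247300 × 32% = €79136
  → €187136

Supplementary minimum tax:
  Adjusted income: €822300 + €257800 + €218700 + €136100 = €1434900
  Less exemption €67000 → base €1367900
  €1367900 × 24% = €328296

€328296 > €187136, so the supplementary minimum tax is the binding amount.

€328296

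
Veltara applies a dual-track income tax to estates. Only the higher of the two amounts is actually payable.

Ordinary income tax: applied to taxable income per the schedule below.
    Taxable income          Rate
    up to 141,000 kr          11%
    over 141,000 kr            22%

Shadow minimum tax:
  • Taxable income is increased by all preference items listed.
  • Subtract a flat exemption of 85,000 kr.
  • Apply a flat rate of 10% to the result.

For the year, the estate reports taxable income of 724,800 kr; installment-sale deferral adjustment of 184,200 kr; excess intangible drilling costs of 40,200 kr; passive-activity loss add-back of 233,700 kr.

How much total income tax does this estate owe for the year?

Shadow minimum tax:
  Adjusted income: 724,800 kr + 184,200 kr + 40,200 kr + 233,700 kr = 1,182,900 kr
  Less exemption 85,000 kr → base 1,097,900 kr
  1,097,900 kr × 10% = 109,790 kr

Ordinary income tax:
  141,000 kr × 11% = 15,510 kr
  583,800 kr × 22% = 128,436 kr
  → 143,946 kr

143,946 kr > 109,790 kr, so the ordinary income tax governs.

143,946 kr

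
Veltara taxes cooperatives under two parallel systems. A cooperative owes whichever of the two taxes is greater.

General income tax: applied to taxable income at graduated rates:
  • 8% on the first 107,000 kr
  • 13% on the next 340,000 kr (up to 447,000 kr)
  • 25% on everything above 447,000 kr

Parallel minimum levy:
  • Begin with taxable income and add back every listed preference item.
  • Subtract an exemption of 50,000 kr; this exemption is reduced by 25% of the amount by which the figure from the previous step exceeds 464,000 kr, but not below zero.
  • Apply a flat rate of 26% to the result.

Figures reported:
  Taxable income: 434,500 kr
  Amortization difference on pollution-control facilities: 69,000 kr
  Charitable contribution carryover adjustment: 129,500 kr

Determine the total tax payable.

General income tax:
  107,000 kr × 8% = 8,560 kr
  327,500 kr × 13% = 42,575 kr
  → 51,135 kr

Parallel minimum levy:
  Adjusted income: 434,500 kr + 69,000 kr + 129,500 kr = 633,000 kr
  Exemption: 50,000 kr − 25% × (633,000 kr − 464,000 kr) = 50,000 kr − 42,250 kr = 7,750 kr
  Base: 633,000 kr − 7,750 kr = 625,250 kr
  625,250 kr × 26% = 162,565 kr

162,565 kr > 51,135 kr, so the parallel minimum levy is the binding amount.

162,565 kr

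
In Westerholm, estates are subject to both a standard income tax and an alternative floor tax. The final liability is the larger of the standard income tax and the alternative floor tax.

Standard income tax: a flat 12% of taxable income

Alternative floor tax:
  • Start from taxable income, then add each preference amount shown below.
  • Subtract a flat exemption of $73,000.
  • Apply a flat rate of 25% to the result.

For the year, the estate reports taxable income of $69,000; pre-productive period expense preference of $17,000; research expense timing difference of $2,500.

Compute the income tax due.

Standard income tax:
  $69,000 × 12% = $8,280

Alternative floor tax:
  Adjusted income: $69,000 + $17,000 + $2,500 = $88,500
  Less exemption $73,000 → base $15,500
  $15,500 × 25% = $3,875

$8,280 > $3,875, so the standard income tax governs.

$8,280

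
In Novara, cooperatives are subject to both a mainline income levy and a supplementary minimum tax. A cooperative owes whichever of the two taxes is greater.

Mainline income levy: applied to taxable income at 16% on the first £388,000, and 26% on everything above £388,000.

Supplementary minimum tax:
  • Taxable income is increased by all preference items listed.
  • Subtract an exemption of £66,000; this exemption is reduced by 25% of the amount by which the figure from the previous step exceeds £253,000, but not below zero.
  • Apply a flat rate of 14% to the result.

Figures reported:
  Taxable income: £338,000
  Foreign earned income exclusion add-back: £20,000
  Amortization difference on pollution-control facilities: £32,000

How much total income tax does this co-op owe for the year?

Supplementary minimum tax:
  Adjusted income: £338,000 + £20,000 + £32,000 = £390,000
  Exemption: £66,000 − 25% × (£390,000 − £253,000) = £66,000 − £34,250 = £31,750
  Base: £390,000 − £31,750 = £358,250
  £358,250 × 14% = £50,155

Mainline income levy:
  £338,000 × 16% = £54,080

£54,080 > £50,155, so the mainline income levy governs.

£54,080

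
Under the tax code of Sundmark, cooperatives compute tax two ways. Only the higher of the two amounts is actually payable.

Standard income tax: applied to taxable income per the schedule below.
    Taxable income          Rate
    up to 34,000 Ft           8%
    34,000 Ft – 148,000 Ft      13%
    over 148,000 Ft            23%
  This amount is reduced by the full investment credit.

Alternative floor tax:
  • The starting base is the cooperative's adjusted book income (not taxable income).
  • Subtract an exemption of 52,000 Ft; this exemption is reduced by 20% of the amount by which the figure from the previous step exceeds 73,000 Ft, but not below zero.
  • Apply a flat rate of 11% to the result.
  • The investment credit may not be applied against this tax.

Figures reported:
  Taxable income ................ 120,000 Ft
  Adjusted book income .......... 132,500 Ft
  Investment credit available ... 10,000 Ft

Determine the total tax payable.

10,164 Ft

Alternative floor tax:
  Base (adjusted book income): 132,500 Ft
  Exemption: 52,000 Ft − 20% × (132,500 Ft − 73,000 Ft) = 52,000 Ft − 11,900 Ft = 40,100 Ft
  Base: 132,500 Ft − 40,100 Ft = 92,400 Ft
  92,400 Ft × 11% = 10,164 Ft

Standard income tax:
  34,000 Ft × 8% = 2,720 Ft
  86,000 Ft × 13% = 11,180 Ft
  → 13,900 Ft
  Less investment credit 10,000 Ft → 3,900 Ft

10,164 Ft > 3,900 Ft, so the alternative floor tax is the binding amount.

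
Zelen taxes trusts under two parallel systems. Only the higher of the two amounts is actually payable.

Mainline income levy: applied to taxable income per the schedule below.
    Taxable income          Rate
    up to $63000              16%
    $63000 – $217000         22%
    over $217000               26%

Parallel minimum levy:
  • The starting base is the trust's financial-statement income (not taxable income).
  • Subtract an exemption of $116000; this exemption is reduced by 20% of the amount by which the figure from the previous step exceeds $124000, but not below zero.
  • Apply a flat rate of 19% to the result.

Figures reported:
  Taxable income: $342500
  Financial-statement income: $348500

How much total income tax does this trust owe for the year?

Mainline income levy:
  $63000 × 16% = $10080
  $154000 × 22% = $33880
  $125500 × 26% = $32630
  → $76590

Parallel minimum levy:
  Base (financial-statement income): $348500
  Exemption: $116000 − 20% × ($348500 − $124000) = $116000 − $44900 = $71100
  Base: $348500 − $71100 = $277400
  $277400 × 19% = $52706

$76590 > $52706, so the mainline income levy governs.

$76590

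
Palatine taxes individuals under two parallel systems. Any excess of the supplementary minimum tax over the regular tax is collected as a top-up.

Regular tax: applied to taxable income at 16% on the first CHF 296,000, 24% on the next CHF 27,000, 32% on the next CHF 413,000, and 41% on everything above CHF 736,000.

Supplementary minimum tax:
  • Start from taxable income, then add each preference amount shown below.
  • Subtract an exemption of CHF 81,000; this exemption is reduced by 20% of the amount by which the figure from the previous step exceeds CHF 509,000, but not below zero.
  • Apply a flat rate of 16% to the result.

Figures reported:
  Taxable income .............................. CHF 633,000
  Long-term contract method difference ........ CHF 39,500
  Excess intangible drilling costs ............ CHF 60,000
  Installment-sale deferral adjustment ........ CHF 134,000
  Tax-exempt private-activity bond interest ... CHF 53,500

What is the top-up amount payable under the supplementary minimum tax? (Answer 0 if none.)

CHF 0

Supplementary minimum tax:
  Adjusted income: CHF 633,000 + CHF 39,500 + CHF 60,000 + CHF 134,000 + CHF 53,500 = CHF 920,000
  Exemption: 20% × (CHF 920,000 − CHF 509,000) = CHF 82,200 ≥ CHF 81,000, so the exemption is fully phased out
  Base: CHF 920,000 − CHF 0 = CHF 920,000
  CHF 920,000 × 16% = CHF 147,200

Regular tax:
  CHF 296,000 × 16% = CHF 47,360
  CHF 27,000 × 24% = CHF 6,480
  CHF 310,000 × 32% = CHF 99,200
  → CHF 153,040

CHF 147,200 ≤ CHF 153,040, so no add-on is due.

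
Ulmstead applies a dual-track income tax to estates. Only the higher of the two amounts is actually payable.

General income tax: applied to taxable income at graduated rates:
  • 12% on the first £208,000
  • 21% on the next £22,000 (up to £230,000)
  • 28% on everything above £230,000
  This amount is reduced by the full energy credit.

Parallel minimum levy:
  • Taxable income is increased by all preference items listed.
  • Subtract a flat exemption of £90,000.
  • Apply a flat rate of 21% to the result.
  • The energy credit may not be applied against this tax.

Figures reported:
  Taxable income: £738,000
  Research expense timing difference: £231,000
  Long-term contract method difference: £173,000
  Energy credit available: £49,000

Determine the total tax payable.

General income tax:
  £208,000 × 12% = £24,960
  £22,000 × 21% = £4,620
  £508,000 × 28% = £142,240
  → £171,820
  Less energy credit £49,000 → £122,820

Parallel minimum levy:
  Adjusted income: £738,000 + £231,000 + £173,000 = £1,142,000
  Less exemption £90,000 → base £1,052,000
  £1,052,000 × 21% = £220,920

£220,920 > £122,820, so the parallel minimum levy is the binding amount.

£220,920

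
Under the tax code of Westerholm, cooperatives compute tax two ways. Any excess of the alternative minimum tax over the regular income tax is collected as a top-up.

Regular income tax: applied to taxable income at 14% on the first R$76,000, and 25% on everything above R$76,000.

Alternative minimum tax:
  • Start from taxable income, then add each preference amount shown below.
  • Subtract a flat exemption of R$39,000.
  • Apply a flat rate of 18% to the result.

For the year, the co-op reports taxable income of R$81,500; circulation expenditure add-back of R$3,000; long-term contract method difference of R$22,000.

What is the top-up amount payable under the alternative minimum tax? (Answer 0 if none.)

R$135

Regular income tax:
  R$76,000 × 14% = R$10,640
  R$5,500 × 25% = R$1,375
  → R$12,015

Alternative minimum tax:
  Adjusted income: R$81,500 + R$3,000 + R$22,000 = R$106,500
  Less exemption R$39,000 → base R$67,500
  R$67,500 × 18% = R$12,150

Excess of alternative minimum tax over regular income tax: R$12,150 − R$12,015 = R$135.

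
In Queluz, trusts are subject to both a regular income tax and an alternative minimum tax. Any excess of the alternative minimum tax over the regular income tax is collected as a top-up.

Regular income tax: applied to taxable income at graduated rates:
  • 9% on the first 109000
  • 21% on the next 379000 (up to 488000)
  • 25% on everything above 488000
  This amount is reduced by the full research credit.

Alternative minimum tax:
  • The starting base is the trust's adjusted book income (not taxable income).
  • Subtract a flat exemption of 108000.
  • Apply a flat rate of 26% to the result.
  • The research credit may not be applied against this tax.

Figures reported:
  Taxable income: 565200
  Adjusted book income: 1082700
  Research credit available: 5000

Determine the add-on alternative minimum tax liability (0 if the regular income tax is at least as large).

149722

Alternative minimum tax:
  Base (adjusted book income): 1082700
  Less exemption 108000 → base 974700
  974700 × 26% = 253422

Regular income tax:
  109000 × 9% = 9810
  379000 × 21% = 79590
  77200 × 25% = 19300
  → 108700
  Less research credit 5000 → 103700

Excess of alternative minimum tax over regular income tax: 253422 − 103700 = 149722.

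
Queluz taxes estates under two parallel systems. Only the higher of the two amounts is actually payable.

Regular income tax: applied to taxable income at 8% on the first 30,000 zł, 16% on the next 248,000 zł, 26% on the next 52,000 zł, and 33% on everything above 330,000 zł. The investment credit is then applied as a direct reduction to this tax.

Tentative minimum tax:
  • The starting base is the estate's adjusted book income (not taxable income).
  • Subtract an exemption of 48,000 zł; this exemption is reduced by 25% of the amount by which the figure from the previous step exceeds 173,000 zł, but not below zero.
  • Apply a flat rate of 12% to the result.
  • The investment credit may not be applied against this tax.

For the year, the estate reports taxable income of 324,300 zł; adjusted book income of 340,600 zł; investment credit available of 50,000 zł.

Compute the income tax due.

Regular income tax:
  30,000 zł × 8% = 2,400 zł
  248,000 zł × 16% = 39,680 zł
  46,300 zł × 26% = 12,038 zł
  → 54,118 zł
  Less investment credit 50,000 zł → 4,118 zł

Tentative minimum tax:
  Base (adjusted book income): 340,600 zł
  Exemption: 48,000 zł − 25% × (340,600 zł − 173,000 zł) = 48,000 zł − 41,900 zł = 6,100 zł
  Base: 340,600 zł − 6,100 zł = 334,500 zł
  334,500 zł × 12% = 40,140 zł

40,140 zł > 4,118 zł, so the tentative minimum tax is the binding amount.

40,140 zł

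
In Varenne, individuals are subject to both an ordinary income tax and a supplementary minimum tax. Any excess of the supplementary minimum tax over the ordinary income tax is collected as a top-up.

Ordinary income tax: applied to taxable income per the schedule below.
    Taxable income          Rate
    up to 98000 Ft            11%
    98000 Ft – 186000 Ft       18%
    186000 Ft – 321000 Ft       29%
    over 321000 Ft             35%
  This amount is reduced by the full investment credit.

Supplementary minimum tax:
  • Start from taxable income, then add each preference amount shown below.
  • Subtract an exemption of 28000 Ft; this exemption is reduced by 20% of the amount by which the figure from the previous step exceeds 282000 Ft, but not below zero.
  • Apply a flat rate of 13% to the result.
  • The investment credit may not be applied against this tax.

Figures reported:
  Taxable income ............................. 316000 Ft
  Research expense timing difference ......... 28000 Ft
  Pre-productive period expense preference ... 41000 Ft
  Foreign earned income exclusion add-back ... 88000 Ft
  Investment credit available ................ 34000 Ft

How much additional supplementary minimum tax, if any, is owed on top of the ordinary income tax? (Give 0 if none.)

Ordinary income tax:
  98000 Ft × 11% = 10780 Ft
  88000 Ft × 18% = 15840 Ft
  130000 Ft × 29% = 37700 Ft
  → 64320 Ft
  Less investment credit 34000 Ft → 30320 Ft

Supplementary minimum tax:
  Adjusted income: 316000 Ft + 28000 Ft + 41000 Ft + 88000 Ft = 473000 Ft
  Exemption: 20% × (473000 Ft − 282000 Ft) = 38200 Ft ≥ 28000 Ft, so the exemption is fully phased out
  Base: 473000 Ft − 0 Ft = 473000 Ft
  473000 Ft × 13% = 61490 Ft

Excess of supplementary minimum tax over ordinary income tax: 61490 Ft − 30320 Ft = 31170 Ft.

31170 Ft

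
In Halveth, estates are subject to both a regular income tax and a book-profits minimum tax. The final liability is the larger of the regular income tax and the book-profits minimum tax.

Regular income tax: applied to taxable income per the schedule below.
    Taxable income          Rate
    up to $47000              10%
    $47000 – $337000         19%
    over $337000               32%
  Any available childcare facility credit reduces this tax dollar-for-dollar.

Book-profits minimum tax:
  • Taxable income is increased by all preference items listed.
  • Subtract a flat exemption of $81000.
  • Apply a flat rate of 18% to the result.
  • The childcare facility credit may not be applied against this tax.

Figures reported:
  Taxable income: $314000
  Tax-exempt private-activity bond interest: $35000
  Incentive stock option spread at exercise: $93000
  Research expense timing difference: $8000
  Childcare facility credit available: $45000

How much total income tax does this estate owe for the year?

Regular income tax:
  $47000 × 10% = $4700
  $267000 × 19% = $50730
  → $55430
  Less childcare facility credit $45000 → $10430

Book-profits minimum tax:
  Adjusted income: $314000 + $35000 + $93000 + $8000 = $450000
  Less exemption $81000 → base $369000
  $369000 × 18% = $66420

$66420 > $10430, so the book-profits minimum tax is the binding amount.

$66420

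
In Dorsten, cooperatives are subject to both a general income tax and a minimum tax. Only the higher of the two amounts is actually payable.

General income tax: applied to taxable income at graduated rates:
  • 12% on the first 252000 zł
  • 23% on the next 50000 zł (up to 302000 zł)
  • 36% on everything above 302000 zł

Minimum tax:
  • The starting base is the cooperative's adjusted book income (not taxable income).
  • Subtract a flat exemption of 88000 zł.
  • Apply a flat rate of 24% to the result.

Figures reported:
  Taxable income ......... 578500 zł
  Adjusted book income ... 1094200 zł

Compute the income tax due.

241488 zł

Minimum tax:
  Base (adjusted book income): 1094200 zł
  Less exemption 88000 zł → base 1006200 zł
  1006200 zł × 24% = 241488 zł

General income tax:
  252000 zł × 12% = 30240 zł
  50000 zł × 23% = 11500 zł
  276500 zł × 36% = 99540 zł
  → 141280 zł

241488 zł > 141280 zł, so the minimum tax is the binding amount.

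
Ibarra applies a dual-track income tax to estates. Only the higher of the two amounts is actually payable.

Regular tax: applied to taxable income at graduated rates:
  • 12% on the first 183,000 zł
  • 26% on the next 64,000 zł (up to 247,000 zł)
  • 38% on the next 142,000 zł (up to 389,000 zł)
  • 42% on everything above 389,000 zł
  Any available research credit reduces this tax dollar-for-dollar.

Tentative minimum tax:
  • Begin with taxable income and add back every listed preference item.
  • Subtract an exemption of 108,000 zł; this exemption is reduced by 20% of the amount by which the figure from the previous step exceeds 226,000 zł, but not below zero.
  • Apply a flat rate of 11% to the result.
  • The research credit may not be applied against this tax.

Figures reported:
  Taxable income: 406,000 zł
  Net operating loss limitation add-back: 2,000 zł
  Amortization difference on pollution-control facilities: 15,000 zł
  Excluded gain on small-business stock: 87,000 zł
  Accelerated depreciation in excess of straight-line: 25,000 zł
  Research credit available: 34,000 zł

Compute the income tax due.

65,700 zł

Tentative minimum tax:
  Adjusted income: 406,000 zł + 2,000 zł + 15,000 zł + 87,000 zł + 25,000 zł = 535,000 zł
  Exemption: 108,000 zł − 20% × (535,000 zł − 226,000 zł) = 108,000 zł − 61,800 zł = 46,200 zł
  Base: 535,000 zł − 46,200 zł = 488,800 zł
  488,800 zł × 11% = 53,768 zł

Regular tax:
  183,000 zł × 12% = 21,960 zł
  64,000 zł × 26% = 16,640 zł
  142,000 zł × 38% = 53,960 zł
  17,000 zł × 42% = 7,140 zł
  → 99,700 zł
  Less research credit 34,000 zł → 65,700 zł

65,700 zł > 53,768 zł, so the regular tax governs.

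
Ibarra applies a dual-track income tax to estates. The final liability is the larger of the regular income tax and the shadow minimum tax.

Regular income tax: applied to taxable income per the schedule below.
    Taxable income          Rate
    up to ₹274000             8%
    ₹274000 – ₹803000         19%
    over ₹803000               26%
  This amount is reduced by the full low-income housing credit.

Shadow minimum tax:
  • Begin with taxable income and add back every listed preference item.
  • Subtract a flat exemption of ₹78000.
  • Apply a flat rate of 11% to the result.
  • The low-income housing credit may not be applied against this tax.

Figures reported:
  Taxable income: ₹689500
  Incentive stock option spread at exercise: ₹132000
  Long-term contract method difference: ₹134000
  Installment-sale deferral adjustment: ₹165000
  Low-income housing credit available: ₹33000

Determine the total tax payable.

₹114675

Regular income tax:
  ₹274000 × 8% = ₹21920
  ₹415500 × 19% = ₹78945
  → ₹100865
  Less low-income housing credit ₹33000 → ₹67865

Shadow minimum tax:
  Adjusted income: ₹689500 + ₹132000 + ₹134000 + ₹165000 = ₹1120500
  Less exemption ₹78000 → base ₹1042500
  ₹1042500 × 11% = ₹114675

₹114675 > ₹67865, so the shadow minimum tax is the binding amount.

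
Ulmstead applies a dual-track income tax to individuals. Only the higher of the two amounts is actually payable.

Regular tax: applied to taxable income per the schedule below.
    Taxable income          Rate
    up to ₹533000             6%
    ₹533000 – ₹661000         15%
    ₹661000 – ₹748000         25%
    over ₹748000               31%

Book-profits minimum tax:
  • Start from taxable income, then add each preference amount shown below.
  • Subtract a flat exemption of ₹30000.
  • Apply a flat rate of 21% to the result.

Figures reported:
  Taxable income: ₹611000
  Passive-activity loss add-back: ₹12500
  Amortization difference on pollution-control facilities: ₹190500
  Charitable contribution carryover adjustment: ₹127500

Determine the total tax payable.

Regular tax:
  ₹533000 × 6% = ₹31980
  ₹78000 × 15% = ₹11700
  → ₹43680

Book-profits minimum tax:
  Adjusted income: ₹611000 + ₹12500 + ₹190500 + ₹127500 = ₹941500
  Less exemption ₹30000 → base ₹911500
  ₹911500 × 21% = ₹191415

₹191415 > ₹43680, so the book-profits minimum tax is the binding amount.

₹191415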